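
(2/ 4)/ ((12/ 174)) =29/ 4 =7.25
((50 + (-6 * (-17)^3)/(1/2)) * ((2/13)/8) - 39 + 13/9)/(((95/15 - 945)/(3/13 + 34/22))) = -32605853/15704832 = -2.08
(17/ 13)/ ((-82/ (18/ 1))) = -153/ 533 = -0.29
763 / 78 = 9.78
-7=-7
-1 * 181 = -181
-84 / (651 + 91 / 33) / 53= -198 / 81673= -0.00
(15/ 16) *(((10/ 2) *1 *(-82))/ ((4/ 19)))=-58425/ 32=-1825.78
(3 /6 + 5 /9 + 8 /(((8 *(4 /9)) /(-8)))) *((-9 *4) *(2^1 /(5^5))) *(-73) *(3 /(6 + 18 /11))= -48983 /4375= -11.20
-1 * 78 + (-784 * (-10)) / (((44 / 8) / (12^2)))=2257062 / 11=205187.45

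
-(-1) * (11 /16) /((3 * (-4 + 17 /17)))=-11 /144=-0.08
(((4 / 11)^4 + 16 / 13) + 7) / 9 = 174435 / 190333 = 0.92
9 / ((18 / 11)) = 11 / 2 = 5.50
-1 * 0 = 0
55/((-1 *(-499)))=55/499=0.11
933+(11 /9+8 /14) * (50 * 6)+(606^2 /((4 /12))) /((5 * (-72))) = -333733 /210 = -1589.20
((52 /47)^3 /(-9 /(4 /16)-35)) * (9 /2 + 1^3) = -773344 /7371433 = -0.10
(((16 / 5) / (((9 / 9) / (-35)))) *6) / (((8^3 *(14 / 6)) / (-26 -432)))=2061 / 8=257.62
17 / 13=1.31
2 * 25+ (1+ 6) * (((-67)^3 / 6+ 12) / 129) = -2066137 / 774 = -2669.43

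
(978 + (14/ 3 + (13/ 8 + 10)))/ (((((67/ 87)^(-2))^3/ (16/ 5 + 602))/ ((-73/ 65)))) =-140979.36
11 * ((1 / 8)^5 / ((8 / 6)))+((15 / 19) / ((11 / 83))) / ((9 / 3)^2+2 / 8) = 652993749 / 1013579776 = 0.64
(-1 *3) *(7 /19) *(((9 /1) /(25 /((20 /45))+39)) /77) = -36 /26543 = -0.00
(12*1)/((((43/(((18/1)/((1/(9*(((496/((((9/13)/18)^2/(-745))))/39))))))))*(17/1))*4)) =-3112836480/731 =-4258326.24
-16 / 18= -8 / 9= -0.89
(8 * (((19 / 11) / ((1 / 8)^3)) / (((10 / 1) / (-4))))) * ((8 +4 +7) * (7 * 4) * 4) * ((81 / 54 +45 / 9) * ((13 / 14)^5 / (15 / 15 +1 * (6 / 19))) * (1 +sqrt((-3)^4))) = -205378988.58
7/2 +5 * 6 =67/2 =33.50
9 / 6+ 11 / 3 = 31 / 6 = 5.17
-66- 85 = -151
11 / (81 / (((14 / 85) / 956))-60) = 77 / 3290610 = 0.00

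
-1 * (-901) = 901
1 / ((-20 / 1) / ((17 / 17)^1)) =-1 / 20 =-0.05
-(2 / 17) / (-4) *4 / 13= 2 / 221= 0.01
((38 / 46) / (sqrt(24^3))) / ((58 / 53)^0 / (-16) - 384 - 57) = -19 * sqrt(6) / 2921598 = -0.00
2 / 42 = 1 / 21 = 0.05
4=4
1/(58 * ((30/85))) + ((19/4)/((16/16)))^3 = 107.22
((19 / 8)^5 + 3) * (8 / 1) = 2574403 / 4096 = 628.52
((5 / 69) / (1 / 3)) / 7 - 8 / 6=-1.30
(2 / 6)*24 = 8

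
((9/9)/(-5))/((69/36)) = -12/115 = -0.10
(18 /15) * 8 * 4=192 /5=38.40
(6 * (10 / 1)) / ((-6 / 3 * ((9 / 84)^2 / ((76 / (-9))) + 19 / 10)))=-8937600 / 565643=-15.80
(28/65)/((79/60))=336/1027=0.33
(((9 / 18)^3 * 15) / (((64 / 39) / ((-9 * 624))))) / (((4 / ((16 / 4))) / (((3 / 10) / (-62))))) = 123201 / 3968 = 31.05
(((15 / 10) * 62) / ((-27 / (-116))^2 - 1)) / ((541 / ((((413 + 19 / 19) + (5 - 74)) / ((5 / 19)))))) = -1640595888 / 6885307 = -238.27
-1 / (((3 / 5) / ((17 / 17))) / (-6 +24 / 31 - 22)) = 4220 / 93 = 45.38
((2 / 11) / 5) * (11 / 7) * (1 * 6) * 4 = 48 / 35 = 1.37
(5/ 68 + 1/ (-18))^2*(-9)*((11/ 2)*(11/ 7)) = -14641/ 582624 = -0.03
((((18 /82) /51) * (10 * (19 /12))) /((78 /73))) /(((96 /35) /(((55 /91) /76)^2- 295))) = -8583679751125 /1251312211968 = -6.86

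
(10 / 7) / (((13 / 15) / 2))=300 / 91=3.30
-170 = -170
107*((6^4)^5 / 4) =97802238271684608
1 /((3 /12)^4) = 256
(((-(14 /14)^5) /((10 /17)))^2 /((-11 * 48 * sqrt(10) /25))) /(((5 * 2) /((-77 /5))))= 2023 * sqrt(10) /96000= 0.07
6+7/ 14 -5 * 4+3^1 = -21/ 2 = -10.50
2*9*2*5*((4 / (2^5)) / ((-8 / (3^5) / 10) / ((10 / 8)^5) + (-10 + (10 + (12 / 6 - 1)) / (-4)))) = -341718750 / 193657009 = -1.76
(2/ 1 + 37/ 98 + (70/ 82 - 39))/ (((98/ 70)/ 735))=-18778.61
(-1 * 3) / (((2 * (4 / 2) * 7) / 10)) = -15 / 14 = -1.07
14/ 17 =0.82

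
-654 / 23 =-28.43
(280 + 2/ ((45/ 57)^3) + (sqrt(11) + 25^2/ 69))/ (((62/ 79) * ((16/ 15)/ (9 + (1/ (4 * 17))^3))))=3187.02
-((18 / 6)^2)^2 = -81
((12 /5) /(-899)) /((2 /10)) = -12 /899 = -0.01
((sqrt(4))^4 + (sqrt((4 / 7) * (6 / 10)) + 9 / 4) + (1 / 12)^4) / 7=2 * sqrt(105) / 245 + 378433 / 145152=2.69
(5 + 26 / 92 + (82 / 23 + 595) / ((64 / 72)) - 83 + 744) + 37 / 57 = 14057251 / 10488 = 1340.32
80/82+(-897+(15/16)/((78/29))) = -15276647/17056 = -895.68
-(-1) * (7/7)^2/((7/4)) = 4/7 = 0.57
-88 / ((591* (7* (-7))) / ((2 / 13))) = 176 / 376467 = 0.00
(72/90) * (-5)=-4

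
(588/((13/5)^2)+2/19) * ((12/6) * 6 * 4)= 13422624/3211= 4180.20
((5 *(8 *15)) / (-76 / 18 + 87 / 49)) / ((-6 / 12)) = 529200 / 1079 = 490.45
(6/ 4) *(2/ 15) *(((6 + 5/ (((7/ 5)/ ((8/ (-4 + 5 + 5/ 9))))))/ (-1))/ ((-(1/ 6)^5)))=9284544/ 245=37896.10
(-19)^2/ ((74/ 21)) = 7581/ 74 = 102.45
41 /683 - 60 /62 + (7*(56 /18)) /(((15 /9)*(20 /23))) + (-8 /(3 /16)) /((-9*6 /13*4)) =715454342 /42875325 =16.69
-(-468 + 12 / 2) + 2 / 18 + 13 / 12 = 16675 / 36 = 463.19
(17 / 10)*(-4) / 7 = -34 / 35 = -0.97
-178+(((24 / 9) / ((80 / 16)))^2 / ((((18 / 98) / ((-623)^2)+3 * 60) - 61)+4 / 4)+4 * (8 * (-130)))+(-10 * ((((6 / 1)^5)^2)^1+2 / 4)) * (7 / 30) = -144900065092996202737 / 1026989338050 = -141092083.16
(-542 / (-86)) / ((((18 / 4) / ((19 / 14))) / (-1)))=-5149 / 2709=-1.90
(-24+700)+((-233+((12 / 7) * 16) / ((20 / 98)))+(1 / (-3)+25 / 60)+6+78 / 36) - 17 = 11373 / 20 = 568.65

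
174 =174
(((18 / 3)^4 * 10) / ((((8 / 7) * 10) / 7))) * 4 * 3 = 95256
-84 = -84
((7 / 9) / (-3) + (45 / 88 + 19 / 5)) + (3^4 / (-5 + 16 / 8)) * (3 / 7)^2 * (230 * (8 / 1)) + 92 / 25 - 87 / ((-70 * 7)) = -9116.99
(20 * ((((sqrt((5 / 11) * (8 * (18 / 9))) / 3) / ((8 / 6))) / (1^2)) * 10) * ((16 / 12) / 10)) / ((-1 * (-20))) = 4 * sqrt(55) / 33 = 0.90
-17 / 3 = -5.67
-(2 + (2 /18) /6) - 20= -1189 /54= -22.02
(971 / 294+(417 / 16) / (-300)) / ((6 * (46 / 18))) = 756367 / 3606400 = 0.21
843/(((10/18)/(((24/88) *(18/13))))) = 573.00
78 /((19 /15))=1170 /19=61.58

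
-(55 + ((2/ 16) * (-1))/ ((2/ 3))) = -877/ 16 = -54.81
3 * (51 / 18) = 17 / 2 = 8.50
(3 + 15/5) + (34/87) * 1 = 556/87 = 6.39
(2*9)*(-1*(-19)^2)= -6498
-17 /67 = -0.25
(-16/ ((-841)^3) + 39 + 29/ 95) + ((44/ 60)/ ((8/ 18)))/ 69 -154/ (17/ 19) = -132.79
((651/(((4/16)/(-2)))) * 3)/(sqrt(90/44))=-5208 * sqrt(110)/5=-10924.39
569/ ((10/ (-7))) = -3983/ 10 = -398.30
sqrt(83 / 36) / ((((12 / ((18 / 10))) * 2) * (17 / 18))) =9 * sqrt(83) / 680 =0.12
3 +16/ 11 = 49/ 11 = 4.45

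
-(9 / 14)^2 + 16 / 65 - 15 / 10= -1.67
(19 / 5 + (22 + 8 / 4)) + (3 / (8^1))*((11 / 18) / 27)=180199 / 6480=27.81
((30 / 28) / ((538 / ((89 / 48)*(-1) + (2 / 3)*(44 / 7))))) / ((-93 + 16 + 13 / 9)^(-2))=26.56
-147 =-147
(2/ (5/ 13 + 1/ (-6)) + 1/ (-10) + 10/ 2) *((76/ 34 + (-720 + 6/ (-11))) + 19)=-312935003/ 31790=-9843.82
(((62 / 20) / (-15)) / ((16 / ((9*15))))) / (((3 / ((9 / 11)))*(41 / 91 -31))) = 76167 / 4892800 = 0.02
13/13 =1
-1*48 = -48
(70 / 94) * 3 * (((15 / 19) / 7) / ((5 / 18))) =810 / 893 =0.91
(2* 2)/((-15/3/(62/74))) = -124/185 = -0.67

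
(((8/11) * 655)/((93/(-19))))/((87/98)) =-9756880/89001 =-109.63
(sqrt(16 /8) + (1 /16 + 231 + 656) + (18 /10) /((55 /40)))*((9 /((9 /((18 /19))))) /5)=18*sqrt(2) /95 + 7035903 /41800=168.59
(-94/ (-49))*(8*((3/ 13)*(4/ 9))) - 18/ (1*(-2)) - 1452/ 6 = -442255/ 1911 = -231.43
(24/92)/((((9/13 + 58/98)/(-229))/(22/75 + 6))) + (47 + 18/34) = -980463552/3997975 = -245.24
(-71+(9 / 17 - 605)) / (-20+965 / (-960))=2204736 / 68561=32.16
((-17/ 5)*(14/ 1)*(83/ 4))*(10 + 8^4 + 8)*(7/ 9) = -142218923/ 45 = -3160420.51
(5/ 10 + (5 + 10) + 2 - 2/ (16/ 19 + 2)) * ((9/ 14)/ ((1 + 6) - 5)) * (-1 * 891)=-4810.34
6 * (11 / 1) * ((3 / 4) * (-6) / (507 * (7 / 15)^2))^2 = 15035625 / 137149922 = 0.11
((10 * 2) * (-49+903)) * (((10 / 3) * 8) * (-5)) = -6832000 / 3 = -2277333.33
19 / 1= 19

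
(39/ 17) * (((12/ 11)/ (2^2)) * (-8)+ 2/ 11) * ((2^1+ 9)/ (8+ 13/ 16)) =-4576/ 799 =-5.73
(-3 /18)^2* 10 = 5 /18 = 0.28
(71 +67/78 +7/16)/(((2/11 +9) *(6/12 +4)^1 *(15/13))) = 496243/327240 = 1.52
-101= -101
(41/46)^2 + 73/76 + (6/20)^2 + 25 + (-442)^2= 196387338259/1005100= 195390.84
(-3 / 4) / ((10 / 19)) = -57 / 40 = -1.42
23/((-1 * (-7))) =23/7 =3.29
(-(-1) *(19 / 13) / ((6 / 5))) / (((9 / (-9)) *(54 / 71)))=-6745 / 4212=-1.60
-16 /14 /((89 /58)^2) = -26912 /55447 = -0.49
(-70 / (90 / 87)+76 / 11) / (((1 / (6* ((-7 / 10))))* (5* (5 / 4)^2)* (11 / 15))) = 134736 / 3025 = 44.54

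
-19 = -19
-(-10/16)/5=1/8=0.12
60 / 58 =30 / 29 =1.03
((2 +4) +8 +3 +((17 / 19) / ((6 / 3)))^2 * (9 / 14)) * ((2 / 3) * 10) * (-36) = -4110.88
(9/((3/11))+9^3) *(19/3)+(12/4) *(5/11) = 53101/11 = 4827.36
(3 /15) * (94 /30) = 47 /75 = 0.63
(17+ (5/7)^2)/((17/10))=8580/833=10.30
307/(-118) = -307/118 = -2.60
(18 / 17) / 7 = 18 / 119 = 0.15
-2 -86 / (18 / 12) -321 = -1141 / 3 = -380.33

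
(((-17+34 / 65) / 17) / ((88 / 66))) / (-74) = 189 / 19240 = 0.01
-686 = -686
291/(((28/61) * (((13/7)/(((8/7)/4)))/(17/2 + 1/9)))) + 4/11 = 10092853/12012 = 840.23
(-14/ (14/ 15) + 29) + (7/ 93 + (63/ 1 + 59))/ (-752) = 967751/ 69936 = 13.84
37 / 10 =3.70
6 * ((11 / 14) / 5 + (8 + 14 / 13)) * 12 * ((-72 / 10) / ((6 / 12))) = -21780576 / 2275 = -9573.88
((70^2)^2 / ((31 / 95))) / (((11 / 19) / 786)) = 99893569794.72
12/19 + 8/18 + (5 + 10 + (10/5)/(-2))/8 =1933/684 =2.83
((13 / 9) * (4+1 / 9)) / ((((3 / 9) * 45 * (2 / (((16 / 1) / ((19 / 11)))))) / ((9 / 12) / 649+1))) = 2500238 / 1362015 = 1.84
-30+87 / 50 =-1413 / 50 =-28.26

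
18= 18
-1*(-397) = 397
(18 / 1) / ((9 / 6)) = 12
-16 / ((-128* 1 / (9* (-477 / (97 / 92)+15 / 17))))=-6701157 / 13192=-507.97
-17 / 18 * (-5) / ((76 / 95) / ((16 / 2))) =425 / 9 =47.22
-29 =-29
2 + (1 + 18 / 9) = 5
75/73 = 1.03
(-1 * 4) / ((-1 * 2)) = 2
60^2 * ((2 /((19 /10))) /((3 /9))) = 216000 /19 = 11368.42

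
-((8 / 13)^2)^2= -4096 / 28561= -0.14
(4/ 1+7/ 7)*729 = 3645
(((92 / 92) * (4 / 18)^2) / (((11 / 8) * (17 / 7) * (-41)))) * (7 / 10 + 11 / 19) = -336 / 728365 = -0.00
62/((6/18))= 186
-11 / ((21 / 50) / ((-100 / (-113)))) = -55000 / 2373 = -23.18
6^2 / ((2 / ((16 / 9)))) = 32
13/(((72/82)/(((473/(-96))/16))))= -4.56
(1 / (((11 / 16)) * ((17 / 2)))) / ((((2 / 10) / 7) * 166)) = 560 / 15521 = 0.04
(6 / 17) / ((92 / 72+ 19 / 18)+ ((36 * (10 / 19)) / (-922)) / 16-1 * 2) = 630648 / 593317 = 1.06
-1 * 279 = -279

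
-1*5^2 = -25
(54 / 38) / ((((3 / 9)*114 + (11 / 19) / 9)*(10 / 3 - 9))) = -729 / 110653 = -0.01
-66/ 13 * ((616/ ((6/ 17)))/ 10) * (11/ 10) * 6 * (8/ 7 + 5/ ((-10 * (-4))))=-4819551/ 650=-7414.69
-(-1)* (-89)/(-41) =89/41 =2.17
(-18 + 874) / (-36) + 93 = 623 / 9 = 69.22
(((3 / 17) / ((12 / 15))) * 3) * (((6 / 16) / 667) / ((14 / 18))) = 1215 / 2539936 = 0.00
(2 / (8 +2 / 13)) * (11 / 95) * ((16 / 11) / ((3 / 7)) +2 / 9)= 4654 / 45315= 0.10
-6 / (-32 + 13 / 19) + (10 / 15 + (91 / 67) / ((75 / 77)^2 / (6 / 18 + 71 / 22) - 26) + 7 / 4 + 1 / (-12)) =192741040997 / 77964937260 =2.47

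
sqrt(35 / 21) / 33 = sqrt(15) / 99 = 0.04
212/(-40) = -53/10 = -5.30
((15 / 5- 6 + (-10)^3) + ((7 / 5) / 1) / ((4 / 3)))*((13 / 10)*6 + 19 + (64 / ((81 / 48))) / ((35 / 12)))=-125624491 / 3150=-39880.79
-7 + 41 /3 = 20 /3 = 6.67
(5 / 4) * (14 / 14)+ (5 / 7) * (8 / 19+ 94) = 68.69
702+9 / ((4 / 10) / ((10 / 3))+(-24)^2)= 3370377 / 4801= 702.02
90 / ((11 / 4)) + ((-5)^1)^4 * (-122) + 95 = -837345 / 11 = -76122.27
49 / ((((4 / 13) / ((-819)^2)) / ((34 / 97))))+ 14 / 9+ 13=65373063235 / 1746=37441616.97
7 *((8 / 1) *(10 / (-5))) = -112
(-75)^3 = -421875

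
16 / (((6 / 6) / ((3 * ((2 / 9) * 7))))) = 224 / 3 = 74.67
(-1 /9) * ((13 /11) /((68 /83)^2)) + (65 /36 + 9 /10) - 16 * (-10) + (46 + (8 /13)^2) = 8978049547 /42980080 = 208.89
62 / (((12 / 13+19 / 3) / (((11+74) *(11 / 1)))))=2260830 / 283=7988.80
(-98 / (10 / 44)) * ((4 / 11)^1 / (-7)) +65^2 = 21237 / 5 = 4247.40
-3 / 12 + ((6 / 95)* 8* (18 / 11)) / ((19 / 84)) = 270449 / 79420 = 3.41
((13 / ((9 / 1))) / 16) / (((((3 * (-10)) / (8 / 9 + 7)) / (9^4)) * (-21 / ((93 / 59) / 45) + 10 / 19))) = 14678469 / 56448800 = 0.26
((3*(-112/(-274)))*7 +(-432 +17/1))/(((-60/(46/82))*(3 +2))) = 1280617/1685100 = 0.76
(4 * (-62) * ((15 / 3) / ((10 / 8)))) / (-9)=992 / 9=110.22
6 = 6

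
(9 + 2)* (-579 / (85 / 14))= -89166 / 85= -1049.01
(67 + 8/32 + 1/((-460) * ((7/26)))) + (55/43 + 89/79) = 761828883/10938340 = 69.65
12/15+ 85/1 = 429/5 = 85.80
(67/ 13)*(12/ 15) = 4.12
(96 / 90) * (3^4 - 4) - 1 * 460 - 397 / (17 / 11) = -161861 / 255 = -634.75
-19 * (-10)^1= 190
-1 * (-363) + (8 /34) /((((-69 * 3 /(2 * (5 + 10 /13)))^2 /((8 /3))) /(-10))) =14894926417 /41035059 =362.98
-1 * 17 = -17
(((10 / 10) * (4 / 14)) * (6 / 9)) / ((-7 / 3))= -4 / 49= -0.08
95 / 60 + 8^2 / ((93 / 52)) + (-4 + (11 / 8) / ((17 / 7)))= 429203 / 12648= 33.93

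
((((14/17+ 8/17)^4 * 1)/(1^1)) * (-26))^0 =1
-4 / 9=-0.44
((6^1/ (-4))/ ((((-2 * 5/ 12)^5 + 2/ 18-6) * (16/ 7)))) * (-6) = -30618/ 48917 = -0.63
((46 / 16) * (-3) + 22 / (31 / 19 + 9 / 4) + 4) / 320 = 2461 / 755200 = 0.00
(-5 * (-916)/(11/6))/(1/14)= 384720/11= 34974.55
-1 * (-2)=2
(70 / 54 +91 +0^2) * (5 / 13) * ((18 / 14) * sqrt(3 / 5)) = 356 * sqrt(15) / 39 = 35.35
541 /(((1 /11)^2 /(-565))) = -36985465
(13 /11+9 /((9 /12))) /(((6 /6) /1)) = 145 /11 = 13.18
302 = 302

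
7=7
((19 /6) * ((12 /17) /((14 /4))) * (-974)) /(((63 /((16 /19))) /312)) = -6482944 /2499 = -2594.22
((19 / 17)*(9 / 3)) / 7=57 / 119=0.48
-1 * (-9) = 9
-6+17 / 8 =-3.88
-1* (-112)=112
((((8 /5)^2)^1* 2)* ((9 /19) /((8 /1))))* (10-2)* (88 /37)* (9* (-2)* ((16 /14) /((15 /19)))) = -4866048 /32375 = -150.30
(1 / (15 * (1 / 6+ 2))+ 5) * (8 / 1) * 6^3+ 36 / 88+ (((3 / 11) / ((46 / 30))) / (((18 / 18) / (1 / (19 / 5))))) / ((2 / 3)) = 8693.65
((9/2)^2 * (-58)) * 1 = -2349/2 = -1174.50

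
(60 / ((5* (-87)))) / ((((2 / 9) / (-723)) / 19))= 247266 / 29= 8526.41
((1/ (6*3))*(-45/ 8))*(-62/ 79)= 155/ 632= 0.25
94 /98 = 47 /49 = 0.96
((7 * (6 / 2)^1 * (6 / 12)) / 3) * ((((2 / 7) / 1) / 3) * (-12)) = -4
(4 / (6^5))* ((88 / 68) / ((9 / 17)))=11 / 8748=0.00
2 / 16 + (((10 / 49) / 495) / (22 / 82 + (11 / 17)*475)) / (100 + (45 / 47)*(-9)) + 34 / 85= 4690647983003 / 8934567337080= 0.53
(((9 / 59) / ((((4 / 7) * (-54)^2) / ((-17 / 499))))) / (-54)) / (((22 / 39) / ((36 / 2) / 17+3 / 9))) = 0.00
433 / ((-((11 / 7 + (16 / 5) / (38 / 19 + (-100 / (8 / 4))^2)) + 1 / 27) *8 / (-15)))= 853150725 / 1691584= 504.35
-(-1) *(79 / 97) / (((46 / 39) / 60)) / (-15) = -6162 / 2231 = -2.76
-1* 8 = -8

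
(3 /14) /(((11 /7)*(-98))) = -3 /2156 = -0.00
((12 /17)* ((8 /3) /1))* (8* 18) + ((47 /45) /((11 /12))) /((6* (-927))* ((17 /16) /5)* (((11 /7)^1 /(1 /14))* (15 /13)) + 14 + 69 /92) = 592811536744 /2187022035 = 271.06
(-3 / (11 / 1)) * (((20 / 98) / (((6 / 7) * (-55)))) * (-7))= -1 / 121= -0.01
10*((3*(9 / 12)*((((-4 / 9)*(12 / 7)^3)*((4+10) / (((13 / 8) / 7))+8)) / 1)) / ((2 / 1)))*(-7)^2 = -7672320 / 91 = -84311.21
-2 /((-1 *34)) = 1 /17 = 0.06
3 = 3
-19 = -19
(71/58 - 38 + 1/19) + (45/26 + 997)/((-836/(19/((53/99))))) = -240302917/3037112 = -79.12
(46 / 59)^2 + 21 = 75217 / 3481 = 21.61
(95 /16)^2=9025 /256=35.25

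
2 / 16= 1 / 8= 0.12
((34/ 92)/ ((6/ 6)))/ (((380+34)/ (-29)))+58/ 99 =117305/ 209484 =0.56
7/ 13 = 0.54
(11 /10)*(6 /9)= 11 /15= 0.73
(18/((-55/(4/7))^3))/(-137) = 1152/7818127625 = 0.00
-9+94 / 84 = -7.88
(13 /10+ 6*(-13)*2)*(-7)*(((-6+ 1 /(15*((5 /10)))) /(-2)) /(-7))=-34034 /75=-453.79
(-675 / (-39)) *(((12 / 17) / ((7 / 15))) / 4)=10125 / 1547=6.54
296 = 296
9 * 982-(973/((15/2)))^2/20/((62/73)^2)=33174812159/4324500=7671.36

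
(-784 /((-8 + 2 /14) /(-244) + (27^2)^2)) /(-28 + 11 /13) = 17407936 /320418552899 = 0.00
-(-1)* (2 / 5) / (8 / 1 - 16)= -1 / 20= -0.05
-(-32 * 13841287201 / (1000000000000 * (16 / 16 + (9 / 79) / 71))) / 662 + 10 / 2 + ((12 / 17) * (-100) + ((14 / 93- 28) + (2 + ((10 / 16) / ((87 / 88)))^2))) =-42204482979190789226225033 / 463595131409625000000000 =-91.04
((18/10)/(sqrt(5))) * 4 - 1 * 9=-9 + 36 * sqrt(5)/25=-5.78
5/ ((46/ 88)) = 220/ 23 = 9.57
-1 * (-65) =65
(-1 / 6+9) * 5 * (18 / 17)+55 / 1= 1730 / 17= 101.76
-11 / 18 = -0.61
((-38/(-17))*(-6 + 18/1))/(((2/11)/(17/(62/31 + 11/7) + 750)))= 47323452/425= 111349.30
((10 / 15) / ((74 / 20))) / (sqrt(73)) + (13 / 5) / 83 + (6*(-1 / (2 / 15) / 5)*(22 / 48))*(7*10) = -479273 / 1660 + 20*sqrt(73) / 8103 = -288.70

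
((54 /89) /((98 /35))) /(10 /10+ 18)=135 /11837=0.01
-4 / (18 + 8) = -0.15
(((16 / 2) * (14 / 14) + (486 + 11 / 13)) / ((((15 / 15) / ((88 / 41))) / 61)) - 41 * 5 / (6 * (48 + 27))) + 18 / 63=21755319689 / 335790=64788.47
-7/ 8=-0.88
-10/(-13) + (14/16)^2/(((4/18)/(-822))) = -2355623/832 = -2831.28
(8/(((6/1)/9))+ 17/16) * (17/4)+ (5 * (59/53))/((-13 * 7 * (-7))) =119971713/2160704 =55.52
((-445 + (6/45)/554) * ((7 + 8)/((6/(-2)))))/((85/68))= 7395896/4155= 1780.00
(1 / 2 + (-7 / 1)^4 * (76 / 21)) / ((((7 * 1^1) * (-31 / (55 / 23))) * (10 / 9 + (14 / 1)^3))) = -782085 / 22419572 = -0.03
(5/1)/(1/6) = 30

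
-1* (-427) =427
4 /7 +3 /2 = 2.07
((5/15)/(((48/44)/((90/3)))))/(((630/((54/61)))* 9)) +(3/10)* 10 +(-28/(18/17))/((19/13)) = -244885/16226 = -15.09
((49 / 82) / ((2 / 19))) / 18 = 931 / 2952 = 0.32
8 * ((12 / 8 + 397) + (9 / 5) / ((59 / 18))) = 941756 / 295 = 3192.39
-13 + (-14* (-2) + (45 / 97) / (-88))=127995 / 8536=14.99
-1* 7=-7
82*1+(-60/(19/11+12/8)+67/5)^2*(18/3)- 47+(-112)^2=1605648369/126025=12740.71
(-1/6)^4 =1/1296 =0.00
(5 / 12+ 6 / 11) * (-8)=-254 / 33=-7.70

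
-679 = -679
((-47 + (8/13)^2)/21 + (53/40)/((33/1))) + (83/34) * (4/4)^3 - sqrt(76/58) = 2311901/8848840 - sqrt(1102)/29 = -0.88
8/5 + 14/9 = 142/45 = 3.16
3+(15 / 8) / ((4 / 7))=201 / 32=6.28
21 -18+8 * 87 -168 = 531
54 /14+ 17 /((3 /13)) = 1628 /21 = 77.52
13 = 13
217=217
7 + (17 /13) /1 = 108 /13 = 8.31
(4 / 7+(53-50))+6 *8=361 / 7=51.57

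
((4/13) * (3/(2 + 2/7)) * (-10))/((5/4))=-42/13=-3.23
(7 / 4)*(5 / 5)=7 / 4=1.75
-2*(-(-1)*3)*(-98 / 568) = 147 / 142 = 1.04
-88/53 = -1.66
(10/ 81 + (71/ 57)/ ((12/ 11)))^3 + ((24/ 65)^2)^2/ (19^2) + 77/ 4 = 21.28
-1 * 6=-6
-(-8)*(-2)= -16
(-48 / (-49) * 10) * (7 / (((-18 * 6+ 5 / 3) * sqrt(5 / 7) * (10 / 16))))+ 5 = 5-2304 * sqrt(35) / 11165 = 3.78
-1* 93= -93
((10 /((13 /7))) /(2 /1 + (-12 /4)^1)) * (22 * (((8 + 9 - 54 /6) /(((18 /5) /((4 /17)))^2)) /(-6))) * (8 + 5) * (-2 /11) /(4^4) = -875 /140454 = -0.01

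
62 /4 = 31 /2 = 15.50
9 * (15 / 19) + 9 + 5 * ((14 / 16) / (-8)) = 18919 / 1216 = 15.56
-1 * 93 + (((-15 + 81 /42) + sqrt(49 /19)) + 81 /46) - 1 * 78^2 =-996318 /161 + 7 * sqrt(19) /19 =-6186.70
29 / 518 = 0.06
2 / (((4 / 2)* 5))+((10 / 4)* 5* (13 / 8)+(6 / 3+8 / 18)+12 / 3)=19409 / 720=26.96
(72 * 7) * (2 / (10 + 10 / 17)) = 476 / 5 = 95.20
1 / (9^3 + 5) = 1 / 734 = 0.00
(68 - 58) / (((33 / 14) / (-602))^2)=710311840 / 1089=652260.64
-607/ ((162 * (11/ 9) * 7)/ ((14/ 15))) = -607/ 1485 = -0.41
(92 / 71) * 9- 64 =-52.34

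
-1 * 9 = -9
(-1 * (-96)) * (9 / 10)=432 / 5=86.40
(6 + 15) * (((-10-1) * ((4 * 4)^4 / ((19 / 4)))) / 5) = -60555264 / 95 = -637423.83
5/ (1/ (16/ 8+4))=30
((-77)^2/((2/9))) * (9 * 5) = 2401245/2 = 1200622.50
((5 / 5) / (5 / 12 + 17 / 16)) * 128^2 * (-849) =-667680768 / 71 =-9403954.48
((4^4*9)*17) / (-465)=-13056 / 155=-84.23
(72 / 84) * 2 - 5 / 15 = 29 / 21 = 1.38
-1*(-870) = 870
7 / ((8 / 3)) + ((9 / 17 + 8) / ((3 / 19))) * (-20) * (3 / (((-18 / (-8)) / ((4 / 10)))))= -702067 / 1224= -573.58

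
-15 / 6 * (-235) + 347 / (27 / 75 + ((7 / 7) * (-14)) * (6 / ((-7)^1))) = 380425 / 618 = 615.57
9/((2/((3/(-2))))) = -27/4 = -6.75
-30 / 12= -5 / 2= -2.50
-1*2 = -2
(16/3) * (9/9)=16/3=5.33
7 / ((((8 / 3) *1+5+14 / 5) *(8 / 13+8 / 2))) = 91 / 628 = 0.14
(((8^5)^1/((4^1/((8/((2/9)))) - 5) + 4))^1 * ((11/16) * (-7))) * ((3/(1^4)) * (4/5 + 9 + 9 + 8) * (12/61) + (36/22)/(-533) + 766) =22547755431936/162565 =138699938.07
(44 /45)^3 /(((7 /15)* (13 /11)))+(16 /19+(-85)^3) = -6450542760719 /10503675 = -614122.46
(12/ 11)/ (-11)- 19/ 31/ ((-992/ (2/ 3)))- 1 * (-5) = 27356203/ 5581488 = 4.90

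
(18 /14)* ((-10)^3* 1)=-9000 /7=-1285.71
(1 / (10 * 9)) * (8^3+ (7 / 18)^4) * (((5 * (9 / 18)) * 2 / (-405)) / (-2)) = 0.04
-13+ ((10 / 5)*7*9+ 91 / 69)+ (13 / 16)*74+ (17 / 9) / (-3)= 863509 / 4968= 173.81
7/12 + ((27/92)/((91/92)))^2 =66715/99372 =0.67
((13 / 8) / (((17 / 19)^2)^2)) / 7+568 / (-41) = -2587174875 / 191764216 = -13.49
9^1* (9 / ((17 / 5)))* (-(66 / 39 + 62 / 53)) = -46980 / 689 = -68.19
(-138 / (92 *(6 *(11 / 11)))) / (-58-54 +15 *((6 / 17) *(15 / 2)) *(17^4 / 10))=-1 / 1326062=-0.00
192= 192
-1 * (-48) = 48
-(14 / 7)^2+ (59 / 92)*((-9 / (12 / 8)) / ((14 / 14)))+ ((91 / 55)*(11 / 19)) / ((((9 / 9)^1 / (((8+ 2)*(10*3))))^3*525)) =43049141 / 874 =49255.31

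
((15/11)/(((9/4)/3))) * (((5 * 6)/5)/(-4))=-30/11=-2.73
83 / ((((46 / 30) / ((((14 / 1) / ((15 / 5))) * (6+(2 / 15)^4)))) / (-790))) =-55770222536 / 46575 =-1197428.29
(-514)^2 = 264196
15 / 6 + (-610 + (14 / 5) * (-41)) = -7223 / 10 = -722.30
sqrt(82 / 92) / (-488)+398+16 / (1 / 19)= 702- sqrt(1886) / 22448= 702.00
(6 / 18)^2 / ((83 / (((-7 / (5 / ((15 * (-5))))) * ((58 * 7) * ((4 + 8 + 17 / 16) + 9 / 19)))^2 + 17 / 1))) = 445761519.73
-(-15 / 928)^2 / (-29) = 225 / 24974336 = 0.00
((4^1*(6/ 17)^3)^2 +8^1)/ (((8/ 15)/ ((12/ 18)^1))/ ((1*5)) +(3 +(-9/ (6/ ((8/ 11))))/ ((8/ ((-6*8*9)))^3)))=53307938200/ 1140260425052261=0.00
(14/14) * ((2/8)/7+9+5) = 393/28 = 14.04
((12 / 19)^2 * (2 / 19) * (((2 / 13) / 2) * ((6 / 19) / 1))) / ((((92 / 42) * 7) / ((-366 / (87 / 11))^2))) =4668098688 / 32770388339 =0.14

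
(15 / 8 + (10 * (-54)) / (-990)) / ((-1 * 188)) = -0.01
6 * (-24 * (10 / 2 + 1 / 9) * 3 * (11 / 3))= -8096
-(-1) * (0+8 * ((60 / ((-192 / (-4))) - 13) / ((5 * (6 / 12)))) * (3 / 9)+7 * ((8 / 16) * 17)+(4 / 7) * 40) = 14663 / 210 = 69.82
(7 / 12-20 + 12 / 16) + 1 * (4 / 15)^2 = -4184 / 225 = -18.60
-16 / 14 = -1.14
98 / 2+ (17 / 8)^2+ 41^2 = 111009 / 64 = 1734.52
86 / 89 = 0.97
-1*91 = -91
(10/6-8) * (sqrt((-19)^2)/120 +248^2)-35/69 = -3225282263/8280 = -389526.84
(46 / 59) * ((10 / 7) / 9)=460 / 3717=0.12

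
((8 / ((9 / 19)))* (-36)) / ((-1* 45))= 608 / 45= 13.51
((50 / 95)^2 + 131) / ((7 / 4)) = 189564 / 2527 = 75.02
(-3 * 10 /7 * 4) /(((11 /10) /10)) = -12000 /77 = -155.84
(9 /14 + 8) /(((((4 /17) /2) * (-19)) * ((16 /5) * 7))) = -0.17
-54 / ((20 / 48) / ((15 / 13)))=-1944 / 13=-149.54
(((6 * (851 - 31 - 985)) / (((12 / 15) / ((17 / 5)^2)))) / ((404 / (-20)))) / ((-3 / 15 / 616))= -220304700 / 101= -2181234.65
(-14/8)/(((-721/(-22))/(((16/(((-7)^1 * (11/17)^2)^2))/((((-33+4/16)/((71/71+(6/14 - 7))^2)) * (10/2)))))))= 4065134112/215599991915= 0.02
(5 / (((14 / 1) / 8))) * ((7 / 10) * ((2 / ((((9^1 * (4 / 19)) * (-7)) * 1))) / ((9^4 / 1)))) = -0.00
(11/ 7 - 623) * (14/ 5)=-1740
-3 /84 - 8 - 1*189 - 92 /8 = -5839 /28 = -208.54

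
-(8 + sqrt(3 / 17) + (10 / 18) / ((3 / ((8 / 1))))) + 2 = -202 / 27 -sqrt(51) / 17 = -7.90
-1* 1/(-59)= 0.02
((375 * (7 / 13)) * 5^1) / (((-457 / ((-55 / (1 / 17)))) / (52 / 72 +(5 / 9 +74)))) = 5542796875 / 35646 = 155495.62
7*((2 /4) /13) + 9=241 /26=9.27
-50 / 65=-10 / 13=-0.77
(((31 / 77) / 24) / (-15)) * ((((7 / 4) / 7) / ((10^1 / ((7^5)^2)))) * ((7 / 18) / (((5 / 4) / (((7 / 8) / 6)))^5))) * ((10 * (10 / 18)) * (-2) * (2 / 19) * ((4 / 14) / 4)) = 21024915258319 / 3791229235200000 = 0.01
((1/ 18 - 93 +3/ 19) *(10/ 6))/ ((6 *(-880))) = 31733/ 1083456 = 0.03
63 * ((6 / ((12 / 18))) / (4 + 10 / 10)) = 567 / 5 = 113.40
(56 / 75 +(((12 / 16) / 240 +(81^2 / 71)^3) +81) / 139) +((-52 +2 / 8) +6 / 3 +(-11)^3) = 1026258597784201 / 238798219200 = 4297.60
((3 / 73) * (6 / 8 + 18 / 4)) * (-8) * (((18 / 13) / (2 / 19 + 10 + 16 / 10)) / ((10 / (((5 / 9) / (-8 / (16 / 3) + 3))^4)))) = -332500 / 865468071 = -0.00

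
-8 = -8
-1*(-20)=20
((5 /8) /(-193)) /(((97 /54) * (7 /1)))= -135 /524188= -0.00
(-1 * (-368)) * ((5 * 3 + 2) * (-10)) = -62560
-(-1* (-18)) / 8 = -9 / 4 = -2.25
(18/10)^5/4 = 59049/12500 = 4.72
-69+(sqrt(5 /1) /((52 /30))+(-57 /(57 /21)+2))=-86.71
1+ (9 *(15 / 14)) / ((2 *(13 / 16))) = 631 / 91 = 6.93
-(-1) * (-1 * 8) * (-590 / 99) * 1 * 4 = 18880 / 99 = 190.71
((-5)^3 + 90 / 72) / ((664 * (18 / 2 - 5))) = -495 / 10624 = -0.05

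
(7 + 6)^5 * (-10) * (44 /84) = -40842230 /21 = -1944868.10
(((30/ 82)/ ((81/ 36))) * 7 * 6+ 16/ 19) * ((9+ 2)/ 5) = 16.88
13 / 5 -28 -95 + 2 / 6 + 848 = 10919 / 15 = 727.93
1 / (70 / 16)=8 / 35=0.23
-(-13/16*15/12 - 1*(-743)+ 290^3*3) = -4682735487/64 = -73167741.98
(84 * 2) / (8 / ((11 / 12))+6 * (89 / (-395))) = 17380 / 763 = 22.78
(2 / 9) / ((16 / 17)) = 17 / 72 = 0.24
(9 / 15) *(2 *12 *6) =432 / 5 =86.40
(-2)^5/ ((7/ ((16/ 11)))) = -512/ 77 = -6.65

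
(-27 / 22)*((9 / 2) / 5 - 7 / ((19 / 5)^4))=-2771523 / 2606420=-1.06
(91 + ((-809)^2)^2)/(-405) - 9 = -428345383097/405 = -1057642921.23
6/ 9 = 2/ 3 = 0.67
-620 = -620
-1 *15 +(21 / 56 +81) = 531 / 8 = 66.38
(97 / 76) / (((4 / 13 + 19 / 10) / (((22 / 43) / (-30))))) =-0.01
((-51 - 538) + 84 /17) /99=-9929 /1683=-5.90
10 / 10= 1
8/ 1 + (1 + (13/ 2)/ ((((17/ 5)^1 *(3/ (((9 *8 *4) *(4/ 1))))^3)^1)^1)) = 1840251033/ 17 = 108250060.76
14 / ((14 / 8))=8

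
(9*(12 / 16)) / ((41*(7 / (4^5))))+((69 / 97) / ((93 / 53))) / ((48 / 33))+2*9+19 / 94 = 27623597961 / 648982768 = 42.56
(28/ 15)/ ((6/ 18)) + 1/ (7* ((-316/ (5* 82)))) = 29943/ 5530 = 5.41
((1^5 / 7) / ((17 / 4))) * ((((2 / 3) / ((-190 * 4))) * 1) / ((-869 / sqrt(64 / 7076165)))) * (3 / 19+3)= 32 * sqrt(24485) / 15538996521895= 0.00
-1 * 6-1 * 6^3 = -222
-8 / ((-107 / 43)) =344 / 107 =3.21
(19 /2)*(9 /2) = 171 /4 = 42.75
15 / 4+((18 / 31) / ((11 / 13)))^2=4.22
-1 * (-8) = 8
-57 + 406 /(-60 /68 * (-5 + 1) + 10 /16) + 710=424161 /565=750.73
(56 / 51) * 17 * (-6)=-112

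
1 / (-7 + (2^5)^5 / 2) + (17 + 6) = 385875808 / 16777209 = 23.00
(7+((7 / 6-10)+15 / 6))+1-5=-3.33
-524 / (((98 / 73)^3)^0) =-524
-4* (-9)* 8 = 288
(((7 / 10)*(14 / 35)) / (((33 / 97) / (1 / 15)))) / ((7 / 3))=0.02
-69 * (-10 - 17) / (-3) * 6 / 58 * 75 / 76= -139725 / 2204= -63.40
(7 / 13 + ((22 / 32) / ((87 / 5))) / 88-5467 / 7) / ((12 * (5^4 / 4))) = -112985791 / 271440000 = -0.42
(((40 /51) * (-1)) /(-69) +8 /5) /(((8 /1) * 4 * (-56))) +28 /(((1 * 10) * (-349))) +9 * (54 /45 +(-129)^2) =25752888643477 /171938340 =149779.79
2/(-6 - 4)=-1/5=-0.20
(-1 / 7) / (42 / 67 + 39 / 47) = -3149 / 32109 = -0.10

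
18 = 18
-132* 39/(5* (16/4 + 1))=-5148/25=-205.92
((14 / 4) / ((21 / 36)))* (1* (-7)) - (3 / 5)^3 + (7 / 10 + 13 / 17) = -173193 / 4250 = -40.75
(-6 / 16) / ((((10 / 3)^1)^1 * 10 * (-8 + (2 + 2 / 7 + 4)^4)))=-21609 / 2983110400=-0.00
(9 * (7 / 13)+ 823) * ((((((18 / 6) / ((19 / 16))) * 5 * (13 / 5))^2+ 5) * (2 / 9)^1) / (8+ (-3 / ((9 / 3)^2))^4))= 75778018596 / 3045757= 24879.86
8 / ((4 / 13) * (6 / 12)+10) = 26 / 33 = 0.79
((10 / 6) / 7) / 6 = 5 / 126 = 0.04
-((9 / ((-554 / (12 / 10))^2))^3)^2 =-282429536481 / 49819260967510087125072495879150390625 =-0.00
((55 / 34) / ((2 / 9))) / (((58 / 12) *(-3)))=-495 / 986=-0.50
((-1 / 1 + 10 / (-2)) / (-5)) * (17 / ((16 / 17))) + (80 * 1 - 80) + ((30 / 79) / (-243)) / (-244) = 338424013 / 15613560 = 21.68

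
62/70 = 31/35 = 0.89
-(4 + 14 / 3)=-8.67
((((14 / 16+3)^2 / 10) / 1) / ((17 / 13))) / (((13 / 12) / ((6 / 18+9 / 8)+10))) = 52855 / 4352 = 12.14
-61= -61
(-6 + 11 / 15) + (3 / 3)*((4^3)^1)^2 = 61361 / 15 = 4090.73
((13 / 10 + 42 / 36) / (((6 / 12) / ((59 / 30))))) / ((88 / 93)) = 67673 / 6600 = 10.25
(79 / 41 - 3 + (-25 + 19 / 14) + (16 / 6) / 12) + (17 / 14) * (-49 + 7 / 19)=-8200417 / 98154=-83.55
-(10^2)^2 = -10000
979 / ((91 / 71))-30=66779 / 91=733.84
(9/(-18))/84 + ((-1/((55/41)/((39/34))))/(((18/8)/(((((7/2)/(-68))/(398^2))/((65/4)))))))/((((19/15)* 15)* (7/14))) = -19932830663/3348716001400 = -0.01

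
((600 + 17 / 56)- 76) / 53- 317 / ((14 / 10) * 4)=-19807 / 424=-46.71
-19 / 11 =-1.73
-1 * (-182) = 182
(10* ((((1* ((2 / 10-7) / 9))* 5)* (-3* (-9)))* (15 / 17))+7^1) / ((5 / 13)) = -11609 / 5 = -2321.80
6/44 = 3/22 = 0.14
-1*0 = 0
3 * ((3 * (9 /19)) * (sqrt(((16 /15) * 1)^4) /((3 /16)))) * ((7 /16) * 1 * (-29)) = -155904 /475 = -328.22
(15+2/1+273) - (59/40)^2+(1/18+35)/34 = 70711807/244800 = 288.86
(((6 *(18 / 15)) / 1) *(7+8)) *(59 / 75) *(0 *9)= 0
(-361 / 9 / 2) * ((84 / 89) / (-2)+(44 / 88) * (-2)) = 47291 / 1602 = 29.52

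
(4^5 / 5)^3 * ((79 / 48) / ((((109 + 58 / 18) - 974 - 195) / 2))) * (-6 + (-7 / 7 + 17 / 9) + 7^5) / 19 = -1603384171823104 / 67765875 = -23660642.94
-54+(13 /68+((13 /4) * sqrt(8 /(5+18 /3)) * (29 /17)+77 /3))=-5741 /204+377 * sqrt(22) /374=-23.41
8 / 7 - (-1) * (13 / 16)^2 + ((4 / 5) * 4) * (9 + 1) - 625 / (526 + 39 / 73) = 320937325 / 9839872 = 32.62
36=36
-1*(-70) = 70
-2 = -2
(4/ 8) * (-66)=-33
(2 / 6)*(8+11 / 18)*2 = 155 / 27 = 5.74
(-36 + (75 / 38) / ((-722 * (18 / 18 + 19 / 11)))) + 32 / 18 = -16901071 / 493848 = -34.22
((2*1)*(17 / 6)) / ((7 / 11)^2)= 13.99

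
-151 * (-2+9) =-1057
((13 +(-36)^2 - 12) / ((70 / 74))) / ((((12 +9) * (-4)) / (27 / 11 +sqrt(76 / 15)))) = -431901 / 10780 - 47989 * sqrt(285) / 22050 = -76.81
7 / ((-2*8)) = -7 / 16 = -0.44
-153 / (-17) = 9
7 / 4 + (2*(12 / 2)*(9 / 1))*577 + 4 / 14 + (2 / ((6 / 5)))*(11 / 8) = 10469815 / 168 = 62320.33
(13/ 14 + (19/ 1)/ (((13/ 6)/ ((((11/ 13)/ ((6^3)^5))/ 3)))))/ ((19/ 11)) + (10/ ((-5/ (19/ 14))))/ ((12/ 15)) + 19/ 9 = -561746979972869/ 754881992736768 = -0.74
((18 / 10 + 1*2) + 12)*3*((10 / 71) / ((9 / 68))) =10744 / 213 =50.44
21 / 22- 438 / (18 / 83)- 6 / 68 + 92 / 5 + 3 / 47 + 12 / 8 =-527033227 / 263670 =-1998.84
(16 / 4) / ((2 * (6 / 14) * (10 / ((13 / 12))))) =91 / 180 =0.51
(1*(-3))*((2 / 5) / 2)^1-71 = -358 / 5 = -71.60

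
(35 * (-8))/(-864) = 35/108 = 0.32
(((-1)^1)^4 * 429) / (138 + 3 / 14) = 2002 / 645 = 3.10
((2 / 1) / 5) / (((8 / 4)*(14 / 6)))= 3 / 35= 0.09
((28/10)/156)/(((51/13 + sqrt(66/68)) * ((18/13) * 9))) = 26299/67114170 - 1183 * sqrt(1122)/402685020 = 0.00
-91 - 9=-100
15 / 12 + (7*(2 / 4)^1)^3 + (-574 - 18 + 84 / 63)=-13117 / 24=-546.54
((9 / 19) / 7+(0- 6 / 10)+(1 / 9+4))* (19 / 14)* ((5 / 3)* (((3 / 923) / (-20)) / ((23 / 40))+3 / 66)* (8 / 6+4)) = 1807506572 / 926836911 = 1.95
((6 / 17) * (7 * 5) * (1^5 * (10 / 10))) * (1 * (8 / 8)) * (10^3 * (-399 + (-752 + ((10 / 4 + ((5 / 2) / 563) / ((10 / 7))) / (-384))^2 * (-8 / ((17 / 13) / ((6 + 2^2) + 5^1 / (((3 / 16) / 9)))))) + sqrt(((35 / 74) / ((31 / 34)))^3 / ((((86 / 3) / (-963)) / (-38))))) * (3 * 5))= -20006727872917471875 / 93802537984 + 330750000 * sqrt(178981223505) / 56571187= -210812091.58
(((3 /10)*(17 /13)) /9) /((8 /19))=323 /3120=0.10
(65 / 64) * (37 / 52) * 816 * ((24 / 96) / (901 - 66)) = 1887 / 10688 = 0.18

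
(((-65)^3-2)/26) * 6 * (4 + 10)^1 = -11534334/13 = -887256.46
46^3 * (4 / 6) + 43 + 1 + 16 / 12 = 64936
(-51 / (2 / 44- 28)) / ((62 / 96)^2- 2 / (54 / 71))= -2585088 / 3135065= -0.82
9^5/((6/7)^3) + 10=750221/8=93777.62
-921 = -921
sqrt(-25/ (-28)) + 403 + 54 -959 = -502 + 5 * sqrt(7)/ 14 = -501.06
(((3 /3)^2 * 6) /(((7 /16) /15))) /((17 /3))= 4320 /119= 36.30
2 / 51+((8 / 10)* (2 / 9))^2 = 2438 / 34425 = 0.07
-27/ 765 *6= -18/ 85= -0.21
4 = 4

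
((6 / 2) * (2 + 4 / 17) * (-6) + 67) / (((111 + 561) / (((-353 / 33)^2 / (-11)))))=-0.41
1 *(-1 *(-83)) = 83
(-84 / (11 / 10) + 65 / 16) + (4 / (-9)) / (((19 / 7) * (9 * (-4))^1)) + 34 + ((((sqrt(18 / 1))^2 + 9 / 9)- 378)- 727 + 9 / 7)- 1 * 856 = -3752299609 / 1896048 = -1979.01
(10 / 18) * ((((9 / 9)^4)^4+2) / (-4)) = -0.42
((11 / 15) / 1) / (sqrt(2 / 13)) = 11 * sqrt(26) / 30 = 1.87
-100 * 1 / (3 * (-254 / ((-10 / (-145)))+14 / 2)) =25 / 2757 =0.01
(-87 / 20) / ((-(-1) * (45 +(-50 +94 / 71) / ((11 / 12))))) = 22649 / 42180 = 0.54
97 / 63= 1.54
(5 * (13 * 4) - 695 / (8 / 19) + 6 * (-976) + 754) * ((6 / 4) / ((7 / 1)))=-155823 / 112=-1391.28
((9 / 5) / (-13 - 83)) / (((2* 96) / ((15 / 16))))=-3 / 32768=-0.00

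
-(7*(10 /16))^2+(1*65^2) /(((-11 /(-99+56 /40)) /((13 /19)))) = 342827495 /13376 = 25630.05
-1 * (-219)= 219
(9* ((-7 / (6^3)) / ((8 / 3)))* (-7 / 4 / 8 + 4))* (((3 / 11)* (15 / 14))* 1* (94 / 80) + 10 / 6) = -81719 / 98304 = -0.83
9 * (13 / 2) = 117 / 2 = 58.50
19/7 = 2.71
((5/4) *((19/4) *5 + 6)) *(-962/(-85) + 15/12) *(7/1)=209377/64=3271.52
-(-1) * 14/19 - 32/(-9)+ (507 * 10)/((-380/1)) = -3095/342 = -9.05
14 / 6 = 7 / 3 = 2.33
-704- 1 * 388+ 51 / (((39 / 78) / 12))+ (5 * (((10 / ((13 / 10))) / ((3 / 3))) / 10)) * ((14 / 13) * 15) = 32808 / 169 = 194.13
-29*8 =-232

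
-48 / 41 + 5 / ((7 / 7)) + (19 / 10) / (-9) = 13351 / 3690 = 3.62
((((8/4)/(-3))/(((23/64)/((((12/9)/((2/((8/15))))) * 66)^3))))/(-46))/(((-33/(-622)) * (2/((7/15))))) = 552425488384/241025625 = 2291.98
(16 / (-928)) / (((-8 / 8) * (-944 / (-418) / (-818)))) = -85481 / 13688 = -6.24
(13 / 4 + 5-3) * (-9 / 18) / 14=-3 / 16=-0.19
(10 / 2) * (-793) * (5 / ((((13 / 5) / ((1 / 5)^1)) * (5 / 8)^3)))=-31232 / 5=-6246.40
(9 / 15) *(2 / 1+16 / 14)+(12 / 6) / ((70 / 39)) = 3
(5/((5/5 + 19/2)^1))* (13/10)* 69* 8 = 2392/7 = 341.71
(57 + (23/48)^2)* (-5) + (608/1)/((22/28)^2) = 194789587/278784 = 698.71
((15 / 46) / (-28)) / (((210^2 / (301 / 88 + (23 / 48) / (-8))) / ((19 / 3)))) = -53941 / 9597063168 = -0.00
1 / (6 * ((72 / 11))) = 11 / 432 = 0.03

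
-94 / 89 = -1.06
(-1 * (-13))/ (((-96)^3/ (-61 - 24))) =1105/ 884736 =0.00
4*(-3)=-12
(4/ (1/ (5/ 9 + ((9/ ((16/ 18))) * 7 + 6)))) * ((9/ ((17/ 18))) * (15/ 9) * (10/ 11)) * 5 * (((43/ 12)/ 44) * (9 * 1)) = 269690625/ 16456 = 16388.59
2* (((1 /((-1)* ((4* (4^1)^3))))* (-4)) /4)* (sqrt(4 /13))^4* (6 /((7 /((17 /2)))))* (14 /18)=17 /4056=0.00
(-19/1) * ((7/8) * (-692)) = 23009/2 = 11504.50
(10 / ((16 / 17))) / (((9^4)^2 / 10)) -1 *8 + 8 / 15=-6428308211 / 860934420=-7.47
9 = 9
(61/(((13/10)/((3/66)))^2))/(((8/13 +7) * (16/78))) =1525/31944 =0.05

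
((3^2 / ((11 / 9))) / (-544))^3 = -0.00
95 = 95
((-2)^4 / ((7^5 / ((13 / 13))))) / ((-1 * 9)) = -16 / 151263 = -0.00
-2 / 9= -0.22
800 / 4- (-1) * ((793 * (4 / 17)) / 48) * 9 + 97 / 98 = 786269 / 3332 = 235.98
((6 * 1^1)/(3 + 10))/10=3/65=0.05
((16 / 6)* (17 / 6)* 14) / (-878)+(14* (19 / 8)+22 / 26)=6980371 / 205452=33.98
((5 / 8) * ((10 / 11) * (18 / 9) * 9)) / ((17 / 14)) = 1575 / 187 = 8.42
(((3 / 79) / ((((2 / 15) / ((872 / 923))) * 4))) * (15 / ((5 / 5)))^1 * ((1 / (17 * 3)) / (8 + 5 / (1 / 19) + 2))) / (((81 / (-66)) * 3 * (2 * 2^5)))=-5995 / 7497034272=-0.00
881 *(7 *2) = 12334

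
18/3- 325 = -319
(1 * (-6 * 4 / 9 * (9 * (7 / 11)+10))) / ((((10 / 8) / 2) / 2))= -22144 / 165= -134.21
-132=-132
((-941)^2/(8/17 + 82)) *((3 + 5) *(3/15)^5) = 60212708/2190625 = 27.49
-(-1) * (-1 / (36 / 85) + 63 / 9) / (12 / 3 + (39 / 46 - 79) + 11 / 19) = -72979 / 1157454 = -0.06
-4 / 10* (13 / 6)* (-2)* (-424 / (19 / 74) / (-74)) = 11024 / 285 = 38.68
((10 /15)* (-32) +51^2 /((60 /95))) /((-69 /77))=-3785551 /828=-4571.92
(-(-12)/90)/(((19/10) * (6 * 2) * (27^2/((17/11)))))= 17/1371249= 0.00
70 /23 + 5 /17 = 1305 /391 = 3.34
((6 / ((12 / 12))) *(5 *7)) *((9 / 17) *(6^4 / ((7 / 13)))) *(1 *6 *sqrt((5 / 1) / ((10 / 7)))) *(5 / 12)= 5686200 *sqrt(14) / 17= 1251518.37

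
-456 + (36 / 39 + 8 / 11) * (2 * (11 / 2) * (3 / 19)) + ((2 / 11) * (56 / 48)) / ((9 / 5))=-453.02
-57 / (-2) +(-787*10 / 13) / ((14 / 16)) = -120733 / 182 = -663.37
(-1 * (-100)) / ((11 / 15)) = 1500 / 11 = 136.36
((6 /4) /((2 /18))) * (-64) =-864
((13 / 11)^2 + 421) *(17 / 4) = 434435 / 242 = 1795.19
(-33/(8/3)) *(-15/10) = 297/16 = 18.56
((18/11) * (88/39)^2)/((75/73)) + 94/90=348067/38025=9.15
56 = 56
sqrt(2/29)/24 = sqrt(58)/696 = 0.01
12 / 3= 4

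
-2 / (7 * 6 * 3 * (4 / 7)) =-1 / 36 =-0.03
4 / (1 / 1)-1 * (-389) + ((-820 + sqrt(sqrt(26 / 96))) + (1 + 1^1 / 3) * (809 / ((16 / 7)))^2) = 13^(1 / 4) * 3^(3 / 4) / 6 + 31987585 / 192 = 166602.73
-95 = -95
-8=-8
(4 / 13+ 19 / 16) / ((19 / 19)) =311 / 208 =1.50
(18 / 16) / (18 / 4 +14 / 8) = 9 / 50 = 0.18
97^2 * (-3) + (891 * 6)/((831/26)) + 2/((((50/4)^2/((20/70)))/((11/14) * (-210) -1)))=-34005628837/1211875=-28060.34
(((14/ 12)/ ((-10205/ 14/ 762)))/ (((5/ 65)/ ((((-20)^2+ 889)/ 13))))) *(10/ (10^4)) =-8021447/ 5102500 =-1.57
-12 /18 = -2 /3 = -0.67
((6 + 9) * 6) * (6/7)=540/7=77.14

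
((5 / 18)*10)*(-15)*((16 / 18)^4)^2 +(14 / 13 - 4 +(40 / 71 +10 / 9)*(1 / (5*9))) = -2279656049188 / 119196370449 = -19.13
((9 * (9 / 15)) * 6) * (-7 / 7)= -162 / 5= -32.40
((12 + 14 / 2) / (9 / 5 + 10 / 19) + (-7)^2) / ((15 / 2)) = 25268 / 3315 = 7.62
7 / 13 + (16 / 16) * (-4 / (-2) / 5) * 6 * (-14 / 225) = 1897 / 4875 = 0.39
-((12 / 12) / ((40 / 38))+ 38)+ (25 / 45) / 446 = -1563403 / 40140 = -38.95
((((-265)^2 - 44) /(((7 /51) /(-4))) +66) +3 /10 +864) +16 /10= -143104007 /70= -2044342.96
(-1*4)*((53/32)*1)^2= -2809/256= -10.97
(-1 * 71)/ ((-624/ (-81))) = -1917/ 208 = -9.22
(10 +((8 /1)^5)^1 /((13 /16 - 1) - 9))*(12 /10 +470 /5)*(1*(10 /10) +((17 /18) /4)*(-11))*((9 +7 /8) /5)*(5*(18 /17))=474980153 /84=5654525.63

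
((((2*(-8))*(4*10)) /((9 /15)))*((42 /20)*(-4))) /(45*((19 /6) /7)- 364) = -125440 /4811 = -26.07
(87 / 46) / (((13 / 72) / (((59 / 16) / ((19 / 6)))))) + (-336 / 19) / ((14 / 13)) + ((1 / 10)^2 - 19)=-13187469 / 568100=-23.21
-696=-696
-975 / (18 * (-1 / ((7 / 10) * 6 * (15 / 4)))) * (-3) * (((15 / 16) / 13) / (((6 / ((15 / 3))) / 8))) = -39375 / 32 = -1230.47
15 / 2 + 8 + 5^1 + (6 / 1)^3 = 473 / 2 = 236.50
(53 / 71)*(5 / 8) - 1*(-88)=50249 / 568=88.47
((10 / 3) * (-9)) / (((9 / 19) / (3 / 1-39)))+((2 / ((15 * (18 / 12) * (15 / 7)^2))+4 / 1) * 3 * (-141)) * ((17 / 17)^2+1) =-1260424 / 1125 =-1120.38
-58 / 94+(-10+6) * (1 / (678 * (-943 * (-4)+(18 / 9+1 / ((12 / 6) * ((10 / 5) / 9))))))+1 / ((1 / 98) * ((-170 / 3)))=-9600097898 / 4091355405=-2.35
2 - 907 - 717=-1622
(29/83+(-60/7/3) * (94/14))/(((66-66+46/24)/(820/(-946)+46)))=-19622825424/44244893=-443.50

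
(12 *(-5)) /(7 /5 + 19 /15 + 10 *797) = -90 /11959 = -0.01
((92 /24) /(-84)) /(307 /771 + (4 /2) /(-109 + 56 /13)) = -8044871 /66827208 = -0.12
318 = 318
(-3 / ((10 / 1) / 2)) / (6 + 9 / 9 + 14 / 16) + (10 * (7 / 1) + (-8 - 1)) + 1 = 6502 / 105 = 61.92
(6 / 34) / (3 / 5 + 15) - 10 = -4415 / 442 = -9.99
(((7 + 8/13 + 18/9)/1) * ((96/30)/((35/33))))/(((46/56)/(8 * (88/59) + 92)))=3670.65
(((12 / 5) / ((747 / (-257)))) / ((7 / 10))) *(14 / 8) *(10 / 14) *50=-128500 / 1743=-73.72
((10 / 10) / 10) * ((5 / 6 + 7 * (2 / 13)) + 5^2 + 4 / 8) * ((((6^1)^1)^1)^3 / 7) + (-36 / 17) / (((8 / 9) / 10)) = 469953 / 7735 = 60.76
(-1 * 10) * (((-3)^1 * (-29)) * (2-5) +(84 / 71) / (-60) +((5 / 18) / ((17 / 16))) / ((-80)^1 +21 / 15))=11143488796 / 4269159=2610.23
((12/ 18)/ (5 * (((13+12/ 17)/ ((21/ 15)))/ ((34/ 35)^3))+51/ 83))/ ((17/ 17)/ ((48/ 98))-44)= -887327104/ 3016328469601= -0.00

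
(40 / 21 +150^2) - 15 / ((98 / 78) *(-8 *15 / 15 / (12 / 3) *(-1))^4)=52922725 / 2352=22501.16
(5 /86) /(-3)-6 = -1553 /258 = -6.02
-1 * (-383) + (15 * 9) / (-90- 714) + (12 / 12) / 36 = 461729 / 1206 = 382.86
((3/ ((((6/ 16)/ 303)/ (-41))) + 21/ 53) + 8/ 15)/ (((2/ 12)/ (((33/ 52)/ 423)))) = -66854227/ 74730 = -894.61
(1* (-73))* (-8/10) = 292/5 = 58.40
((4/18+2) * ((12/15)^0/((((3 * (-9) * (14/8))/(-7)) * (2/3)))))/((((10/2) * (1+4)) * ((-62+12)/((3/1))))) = -4/3375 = -0.00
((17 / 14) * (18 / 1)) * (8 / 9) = 136 / 7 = 19.43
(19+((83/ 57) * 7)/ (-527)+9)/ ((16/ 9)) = 2521533/ 160208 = 15.74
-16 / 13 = -1.23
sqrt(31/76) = sqrt(589)/38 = 0.64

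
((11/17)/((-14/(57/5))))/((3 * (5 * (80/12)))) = -627/119000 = -0.01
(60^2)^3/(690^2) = 51840000/529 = 97996.22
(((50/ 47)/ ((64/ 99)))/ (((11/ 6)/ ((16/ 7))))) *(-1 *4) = -2700/ 329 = -8.21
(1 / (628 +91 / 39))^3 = 27 / 6761990971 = 0.00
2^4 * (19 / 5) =60.80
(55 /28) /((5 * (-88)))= -0.00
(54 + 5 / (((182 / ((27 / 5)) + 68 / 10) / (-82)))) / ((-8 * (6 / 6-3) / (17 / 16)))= 2039337 / 699904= 2.91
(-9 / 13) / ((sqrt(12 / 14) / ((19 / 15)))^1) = -19*sqrt(42) / 130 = -0.95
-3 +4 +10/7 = 17/7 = 2.43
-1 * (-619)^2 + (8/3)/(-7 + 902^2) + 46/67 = -62659354386595/163532997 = -383160.31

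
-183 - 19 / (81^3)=-97253722 / 531441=-183.00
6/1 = 6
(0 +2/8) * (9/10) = 9/40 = 0.22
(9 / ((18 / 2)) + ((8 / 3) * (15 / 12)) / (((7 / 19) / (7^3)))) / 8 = 9313 / 24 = 388.04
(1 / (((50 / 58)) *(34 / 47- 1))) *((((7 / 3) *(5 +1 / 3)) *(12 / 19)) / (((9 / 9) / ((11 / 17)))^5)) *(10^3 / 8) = -491708029120 / 1052114037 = -467.35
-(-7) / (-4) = -7 / 4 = -1.75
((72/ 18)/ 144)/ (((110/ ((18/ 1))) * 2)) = 1/ 440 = 0.00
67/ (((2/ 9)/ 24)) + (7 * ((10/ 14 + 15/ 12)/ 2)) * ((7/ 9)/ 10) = 1042061/ 144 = 7236.53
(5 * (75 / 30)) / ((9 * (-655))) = -5 / 2358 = -0.00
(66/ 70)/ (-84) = -11/ 980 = -0.01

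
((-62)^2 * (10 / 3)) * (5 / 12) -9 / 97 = 5338.80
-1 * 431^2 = -185761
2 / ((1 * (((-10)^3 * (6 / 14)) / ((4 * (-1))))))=0.02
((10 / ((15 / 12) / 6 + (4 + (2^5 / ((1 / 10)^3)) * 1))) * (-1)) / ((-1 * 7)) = 240 / 5376707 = 0.00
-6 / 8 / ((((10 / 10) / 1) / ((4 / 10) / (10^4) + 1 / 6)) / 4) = -0.50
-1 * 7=-7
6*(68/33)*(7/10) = 476/55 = 8.65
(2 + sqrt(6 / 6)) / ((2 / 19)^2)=1083 / 4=270.75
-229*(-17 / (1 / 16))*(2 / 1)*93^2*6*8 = 51717975552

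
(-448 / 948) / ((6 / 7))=-392 / 711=-0.55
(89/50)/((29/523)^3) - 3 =12728296013/1219450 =10437.74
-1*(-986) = 986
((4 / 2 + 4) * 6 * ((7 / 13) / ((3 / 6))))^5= 32520160641024 / 371293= 87586247.63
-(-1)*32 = 32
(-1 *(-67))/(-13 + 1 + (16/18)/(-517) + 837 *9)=311751/34995205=0.01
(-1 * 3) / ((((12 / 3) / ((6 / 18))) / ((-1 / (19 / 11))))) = 11 / 76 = 0.14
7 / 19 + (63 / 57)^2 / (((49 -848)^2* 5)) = 424537106 / 1152313805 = 0.37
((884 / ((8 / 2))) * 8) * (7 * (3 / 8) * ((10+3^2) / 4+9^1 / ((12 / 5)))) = 78897 / 2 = 39448.50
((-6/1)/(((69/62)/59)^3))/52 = -17192.21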